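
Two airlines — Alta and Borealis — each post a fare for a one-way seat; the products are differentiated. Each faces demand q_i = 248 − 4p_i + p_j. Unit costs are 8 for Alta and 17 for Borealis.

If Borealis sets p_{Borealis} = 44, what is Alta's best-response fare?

Alta's profit: π = (p_{Alta} − 8)(248 − 4p_{Alta} + p_{Borealis}).
∂π/∂p_{Alta} = 280 − 8p_{Alta} + p_{Borealis} = 0 ⇒ p_{Alta} = 35 + 0.125p_{Borealis}.
At p_{Borealis} = 44: p_{Alta} = 35 + 0.125·44 = 40.5.

40.5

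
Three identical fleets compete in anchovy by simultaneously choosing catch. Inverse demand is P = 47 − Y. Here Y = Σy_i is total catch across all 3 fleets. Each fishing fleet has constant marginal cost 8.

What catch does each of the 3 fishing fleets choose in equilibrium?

A representative fishing fleet's profit is π_i = y_i(47 − Y) − 8y_i, with Y = y_i + Σ_{j≠i} y_j.
First-order condition: 39 − 2y_i − Σ_{j≠i} y_j = 0.
In a symmetric equilibrium every fishing fleet chooses the same y, so Σ_{j≠i} y_j = 2y. The condition becomes 39 − 4y = 0, giving y = 39/4 = 9.75.

9.75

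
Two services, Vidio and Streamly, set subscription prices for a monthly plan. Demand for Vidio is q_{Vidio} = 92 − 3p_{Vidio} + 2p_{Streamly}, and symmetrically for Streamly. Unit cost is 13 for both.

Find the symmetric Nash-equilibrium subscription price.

32.75

Vidio's profit: π = (p_{Vidio} − 13)(92 − 3p_{Vidio} + 2p_{Streamly}).
∂π/∂p_{Vidio} = 131 − 6p_{Vidio} + 2p_{Streamly} = 0 ⇒ p_{Vidio} = 131/6 + (1/3)p_{Streamly}.
The game is symmetric, so in equilibrium p_{Streamly} = p_{Vidio}: the reaction function gives (2/3)p_{Vidio} = 131/6, hence p_{Vidio} = 32.75.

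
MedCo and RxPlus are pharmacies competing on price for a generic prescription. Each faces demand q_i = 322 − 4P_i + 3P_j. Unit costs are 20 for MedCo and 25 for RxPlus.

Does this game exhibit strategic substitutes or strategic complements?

MedCo's profit: π = (P_{MedCo} − 20)(322 − 4P_{MedCo} + 3P_{RxPlus}).
∂π/∂P_{MedCo} = 402 − 8P_{MedCo} + 3P_{RxPlus} = 0 ⇒ P_{MedCo} = 50.25 + 0.375P_{RxPlus}.
The best-response slope dP_{MedCo}/dP_{RxPlus} = 0.375 > 0: the reaction function is upward-sloping, so the choices are strategic complements.

strategic complements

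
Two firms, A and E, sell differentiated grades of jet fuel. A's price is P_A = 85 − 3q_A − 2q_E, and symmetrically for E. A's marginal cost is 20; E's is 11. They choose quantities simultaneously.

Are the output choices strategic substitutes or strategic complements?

strategic substitutes

Firm A's profit: π = q_A(85 − 3q_A − 2q_E) − 20q_A.
∂π/∂q_A = 65 − 6q_A − 2q_E = 0 ⇒ q_A = 65/6 − (1/3)q_E.
The best-response slope dq_A/dq_E = −1/3 < 0: the reaction function is downward-sloping, so the choices are strategic substitutes.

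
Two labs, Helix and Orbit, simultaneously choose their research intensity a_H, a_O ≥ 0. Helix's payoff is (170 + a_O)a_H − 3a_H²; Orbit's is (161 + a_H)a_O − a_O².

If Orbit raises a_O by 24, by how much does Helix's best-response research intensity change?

4

Expanding Helix's payoff: 170a_H + a_Oa_H − 3a_H².
∂π/∂a_H = 170 + a_O − 6a_H = 0, so a_H = 85/3 + (1/6)a_O.
The reaction-function slope is 1/6, so a 24-unit rise in a_O moves a_H by 1/6 × 24 = 4. Helix's best response rises — the actions are strategic complements.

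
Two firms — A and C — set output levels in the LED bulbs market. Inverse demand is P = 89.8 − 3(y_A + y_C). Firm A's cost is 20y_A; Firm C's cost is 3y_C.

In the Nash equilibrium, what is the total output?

17.4

Firm A's profit: π = y_A(89.8 − 3(y_A + y_C)) − 20y_A.
∂π/∂y_A = 69.8 − 6y_A − 3y_C = 0, so y_A = 349/30 − 0.5y_C.
By the same steps for C: y_C = 217/15 − 0.5y_A.
Plugging y_C into A's best response: y_A = 349/30 − 0.5(217/15 − 0.5y_A) ⇒ 0.75y_A = 4.4, so y_A = 88/15.
Then y_C = 217/15 − 0.5·(88/15) = 173/15.
Total output: 88/15 + 173/15 = 17.4.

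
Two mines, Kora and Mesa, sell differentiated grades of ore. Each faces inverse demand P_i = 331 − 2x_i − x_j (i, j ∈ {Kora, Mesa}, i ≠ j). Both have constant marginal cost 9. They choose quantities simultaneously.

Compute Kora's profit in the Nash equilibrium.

8294.72

Mine Kora's profit: π = x_{Kora}(331 − 2x_{Kora} − x_{Mesa}) − 9x_{Kora}.
∂π/∂x_{Kora} = 322 − 4x_{Kora} − x_{Mesa} = 0 ⇒ x_{Kora} = 80.5 − 0.25x_{Mesa}.
Setting x_{Kora} = x_{Mesa} in the reaction function: x_{Kora} = 80.5 − 0.25x_{Kora}, so x_{Kora} = 80.5 / 1.25 = 64.4.
P_{Kora} = 331 − 2·64.4 − 64.4 = 137.8.
Profit = (137.8 − 9)·64.4 = 8294.72.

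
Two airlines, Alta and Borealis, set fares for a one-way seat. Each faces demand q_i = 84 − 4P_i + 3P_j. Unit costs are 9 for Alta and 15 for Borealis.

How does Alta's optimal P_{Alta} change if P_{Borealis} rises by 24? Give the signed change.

Alta's profit: π = (P_{Alta} − 9)(84 − 4P_{Alta} + 3P_{Borealis}).
∂π/∂P_{Alta} = 120 − 8P_{Alta} + 3P_{Borealis} = 0 ⇒ P_{Alta} = 15 + 0.375P_{Borealis}.
The reaction-function slope is 0.375, so a 24-unit rise in P_{Borealis} moves P_{Alta} by 0.375 × 24 = 9. Alta's best response rises — the actions are strategic complements.

9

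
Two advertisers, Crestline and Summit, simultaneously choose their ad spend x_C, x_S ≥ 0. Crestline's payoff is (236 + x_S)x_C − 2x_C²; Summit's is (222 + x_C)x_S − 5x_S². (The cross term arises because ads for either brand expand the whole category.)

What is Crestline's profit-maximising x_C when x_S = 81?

79.25

Expanding Crestline's payoff: 236x_C + x_Sx_C − 2x_C².
∂π/∂x_C = 236 + x_S − 4x_C = 0, so x_C = 59 + 0.25x_S.
At x_S = 81: x_C = 59 + 0.25·81 = 79.25.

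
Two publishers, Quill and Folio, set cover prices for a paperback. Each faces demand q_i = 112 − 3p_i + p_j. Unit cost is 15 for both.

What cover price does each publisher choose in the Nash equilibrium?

Quill's profit: π = (p_{Quill} − 15)(112 − 3p_{Quill} + p_{Folio}).
∂π/∂p_{Quill} = 157 − 6p_{Quill} + p_{Folio} = 0 ⇒ p_{Quill} = 157/6 + (1/6)p_{Folio}.
By symmetry p_{Folio} = p_{Quill}; substituting into the reaction function, (5/6)p_{Quill} = 157/6 and p_{Quill} = 31.4.

31.4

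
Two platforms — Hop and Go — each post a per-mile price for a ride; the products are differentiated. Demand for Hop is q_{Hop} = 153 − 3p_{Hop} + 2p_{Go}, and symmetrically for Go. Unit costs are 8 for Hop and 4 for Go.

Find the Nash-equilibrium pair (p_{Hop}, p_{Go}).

43.5, 42

Hop's profit: π = (p_{Hop} − 8)(153 − 3p_{Hop} + 2p_{Go}).
∂π/∂p_{Hop} = 177 − 6p_{Hop} + 2p_{Go} = 0 ⇒ p_{Hop} = 29.5 + (1/3)p_{Go}.
Similarly p_{Go} = 27.5 + (1/3)p_{Hop}.
Substituting the second reaction function into the first: p_{Hop} = 29.5 + (1/3)(27.5 + (1/3)p_{Hop}), which gives (8/9)p_{Hop} = 116/3 ⇒ p_{Hop} = 43.5.
Then p_{Go} = 27.5 + (1/3)·43.5 = 42.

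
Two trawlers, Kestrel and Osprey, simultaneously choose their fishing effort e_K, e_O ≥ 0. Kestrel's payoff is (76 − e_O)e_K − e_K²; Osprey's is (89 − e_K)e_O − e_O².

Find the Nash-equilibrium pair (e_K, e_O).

21, 34

Expanding Kestrel's payoff: 76e_K − e_Oe_K − e_K².
∂π/∂e_K = 76 − e_O − 2e_K = 0, so e_K = 38 − 0.5e_O.
Likewise for Osprey: e_O = 44.5 − 0.5e_K.
Substituting the second reaction function into the first: e_K = 38 − 0.5(44.5 − 0.5e_K), which gives 0.75e_K = 15.75 ⇒ e_K = 21.
Then e_O = 44.5 − 0.5·21 = 34.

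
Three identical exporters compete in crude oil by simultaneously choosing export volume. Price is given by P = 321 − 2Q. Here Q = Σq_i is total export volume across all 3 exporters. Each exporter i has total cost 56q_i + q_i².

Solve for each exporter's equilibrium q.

26.5

A representative exporter's profit is π_i = q_i(321 − 2Q) − 56q_i − q_i², with Q = q_i + Σ_{j≠i} q_j.
First-order condition: 265 − 6q_i − 2Σ_{j≠i} q_j = 0.
Imposing symmetry (q_j = q for all j) turns Σ_{j≠i} q_j into 2q, so 265 = 10q and q = 26.5.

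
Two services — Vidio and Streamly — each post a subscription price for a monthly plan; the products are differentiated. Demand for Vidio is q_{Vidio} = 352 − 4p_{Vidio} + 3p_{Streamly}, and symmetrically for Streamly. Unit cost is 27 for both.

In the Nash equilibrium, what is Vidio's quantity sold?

260

Vidio's profit: π = (p_{Vidio} − 27)(352 − 4p_{Vidio} + 3p_{Streamly}).
∂π/∂p_{Vidio} = 460 − 8p_{Vidio} + 3p_{Streamly} = 0 ⇒ p_{Vidio} = 57.5 + 0.375p_{Streamly}.
The game is symmetric, so in equilibrium p_{Streamly} = p_{Vidio}: the reaction function gives 0.625p_{Vidio} = 57.5, hence p_{Vidio} = 92.
q_{Vidio} = 352 − 4·92 + 3·92 = 260.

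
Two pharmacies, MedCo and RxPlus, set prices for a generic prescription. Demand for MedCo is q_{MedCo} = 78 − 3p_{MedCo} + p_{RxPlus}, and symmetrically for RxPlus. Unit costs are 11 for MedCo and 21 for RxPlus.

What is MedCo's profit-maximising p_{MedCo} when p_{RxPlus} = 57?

MedCo's profit: π = (p_{MedCo} − 11)(78 − 3p_{MedCo} + p_{RxPlus}).
∂π/∂p_{MedCo} = 111 − 6p_{MedCo} + p_{RxPlus} = 0 ⇒ p_{MedCo} = 18.5 + (1/6)p_{RxPlus}.
At p_{RxPlus} = 57: p_{MedCo} = 18.5 + (1/6)·57 = 28.

28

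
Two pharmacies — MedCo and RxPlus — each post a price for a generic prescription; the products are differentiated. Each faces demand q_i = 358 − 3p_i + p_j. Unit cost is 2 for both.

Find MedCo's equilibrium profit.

15037.92

MedCo's profit: π = (p_{MedCo} − 2)(358 − 3p_{MedCo} + p_{RxPlus}).
∂π/∂p_{MedCo} = 364 − 6p_{MedCo} + p_{RxPlus} = 0 ⇒ p_{MedCo} = 182/3 + (1/6)p_{RxPlus}.
Setting p_{MedCo} = p_{RxPlus} in the reaction function: p_{MedCo} = 182/3 + (1/6)p_{MedCo}, so p_{MedCo} = (182/3) / (5/6) = 72.8.
q_{MedCo} = 358 − 3·72.8 + 72.8 = 212.4.
Profit = (72.8 − 2)·212.4 = 15037.92.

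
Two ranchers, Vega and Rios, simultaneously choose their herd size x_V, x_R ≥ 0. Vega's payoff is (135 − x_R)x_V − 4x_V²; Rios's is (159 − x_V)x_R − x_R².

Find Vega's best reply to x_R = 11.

15.5

Expanding Vega's payoff: 135x_V − x_Rx_V − 4x_V².
∂π/∂x_V = 135 − x_R − 8x_V = 0, so x_V = 16.875 − 0.125x_R.
At x_R = 11: x_V = 16.875 − 0.125·11 = 15.5.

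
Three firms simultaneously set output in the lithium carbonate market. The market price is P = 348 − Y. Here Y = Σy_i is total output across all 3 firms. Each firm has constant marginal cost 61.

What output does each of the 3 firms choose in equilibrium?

A representative firm's profit is π_i = y_i(348 − Y) − 61y_i, with Y = y_i + Σ_{j≠i} y_j.
First-order condition: 287 − 2y_i − Σ_{j≠i} y_j = 0.
With identical firms, set every y_j = y: then 287 − 2y − 2y = 0, i.e. y = 287/4 = 71.75.

71.75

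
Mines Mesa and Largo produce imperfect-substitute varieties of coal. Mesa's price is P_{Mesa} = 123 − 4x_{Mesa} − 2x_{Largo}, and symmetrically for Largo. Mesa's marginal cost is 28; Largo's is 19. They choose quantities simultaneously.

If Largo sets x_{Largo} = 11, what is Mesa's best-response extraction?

Mine Mesa's profit: π = x_{Mesa}(123 − 4x_{Mesa} − 2x_{Largo}) − 28x_{Mesa}.
∂π/∂x_{Mesa} = 95 − 8x_{Mesa} − 2x_{Largo} = 0 ⇒ x_{Mesa} = 11.875 − 0.25x_{Largo}.
At x_{Largo} = 11: x_{Mesa} = 11.875 − 0.25·11 = 9.125.

9.125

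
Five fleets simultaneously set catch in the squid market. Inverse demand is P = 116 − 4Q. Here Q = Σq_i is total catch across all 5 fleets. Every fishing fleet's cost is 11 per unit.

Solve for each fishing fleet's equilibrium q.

4.375

A representative fishing fleet's profit is π_i = q_i(116 − 4Q) − 11q_i, with Q = q_i + Σ_{j≠i} q_j.
First-order condition: 105 − 8q_i − 4Σ_{j≠i} q_j = 0.
In a symmetric equilibrium every fishing fleet chooses the same q, so Σ_{j≠i} q_j = 4q. The condition becomes 105 − 24q = 0, giving q = 105/24 = 4.375.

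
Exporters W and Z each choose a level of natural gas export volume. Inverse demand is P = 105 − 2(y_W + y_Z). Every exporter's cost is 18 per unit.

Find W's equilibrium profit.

Exporter W's profit: π = y_W(105 − 2(y_W + y_Z)) − 18y_W.
∂π/∂y_W = 87 − 4y_W − 2y_Z = 0, so y_W = 21.75 − 0.5y_Z.
By symmetry y_Z = y_W; substituting into the reaction function, 1.5y_W = 21.75 and y_W = 14.5.
Price P = 105 − 2·29 = 47.
W's profit: (47 − 18)·14.5 = 420.5.

420.5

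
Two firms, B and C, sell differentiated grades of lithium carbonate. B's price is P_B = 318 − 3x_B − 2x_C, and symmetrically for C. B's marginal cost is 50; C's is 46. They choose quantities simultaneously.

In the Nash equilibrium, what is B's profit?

Firm B's profit: π = x_B(318 − 3x_B − 2x_C) − 50x_B.
∂π/∂x_B = 268 − 6x_B − 2x_C = 0 ⇒ x_B = 134/3 − (1/3)x_C.
Similarly x_C = 136/3 − (1/3)x_B.
Solving the two reaction functions simultaneously: (1 − (−1/3)(−1/3))x_B = 134/3 − (1/3)·(136/3), so (8/9)x_B = 266/9 and x_B = 33.25.
Then x_C = 136/3 − (1/3)·33.25 = 34.25.
P_B = 318 − 3·33.25 − 2·34.25 = 149.75.
Profit = (149.75 − 50)·33.25 = 3316.6875.

3316.6875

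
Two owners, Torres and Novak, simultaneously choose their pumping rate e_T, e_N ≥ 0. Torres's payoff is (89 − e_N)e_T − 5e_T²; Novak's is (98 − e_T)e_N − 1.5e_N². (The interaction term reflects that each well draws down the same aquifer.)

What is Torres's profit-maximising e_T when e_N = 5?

8.4

Expanding Torres's payoff: 89e_T − e_Ne_T − 5e_T².
∂π/∂e_T = 89 − e_N − 10e_T = 0, so e_T = 8.9 − 0.1e_N.
At e_N = 5: e_T = 8.9 − 0.1·5 = 8.4.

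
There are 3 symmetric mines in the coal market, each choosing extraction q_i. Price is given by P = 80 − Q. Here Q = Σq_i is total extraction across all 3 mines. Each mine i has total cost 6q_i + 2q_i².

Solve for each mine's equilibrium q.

A representative mine's profit is π_i = q_i(80 − Q) − 6q_i − 2q_i², with Q = q_i + Σ_{j≠i} q_j.
First-order condition: 74 − 6q_i − Σ_{j≠i} q_j = 0.
With identical mines, set every q_j = q: then 74 − 6q − 2q = 0, i.e. q = 74/8 = 9.25.

9.25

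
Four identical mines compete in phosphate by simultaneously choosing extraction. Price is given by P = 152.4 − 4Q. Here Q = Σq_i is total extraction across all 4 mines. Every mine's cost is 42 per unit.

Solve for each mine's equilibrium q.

5.52

A representative mine's profit is π_i = q_i(152.4 − 4Q) − 42q_i, with Q = q_i + Σ_{j≠i} q_j.
First-order condition: 110.4 − 8q_i − 4Σ_{j≠i} q_j = 0.
With identical mines, set every q_j = q: then 110.4 − 8q − 12q = 0, i.e. q = 110.4/20 = 5.52.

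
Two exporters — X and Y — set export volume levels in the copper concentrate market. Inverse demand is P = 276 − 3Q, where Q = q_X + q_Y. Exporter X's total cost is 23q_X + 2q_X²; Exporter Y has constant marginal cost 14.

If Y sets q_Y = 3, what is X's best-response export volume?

24.4

Exporter X's profit: π = q_X(276 − 3(q_X + q_Y)) − 23q_X − 2q_X².
∂π/∂q_X = 253 − 10q_X − 3q_Y = 0, so q_X = 25.3 − 0.3q_Y.
At q_Y = 3: q_X = 25.3 − 0.3·3 = 24.4.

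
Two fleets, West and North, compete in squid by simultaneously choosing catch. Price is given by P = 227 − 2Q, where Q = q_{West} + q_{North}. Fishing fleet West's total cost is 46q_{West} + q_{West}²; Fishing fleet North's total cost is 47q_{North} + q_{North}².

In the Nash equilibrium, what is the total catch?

Fishing fleet West's profit: π = q_{West}(227 − 2(q_{West} + q_{North})) − 46q_{West} − q_{West}².
∂π/∂q_{West} = 181 − 6q_{West} − 2q_{North} = 0, so q_{West} = 181/6 − (1/3)q_{North}.
By the same steps for North: q_{North} = 30 − (1/3)q_{West}.
Solving the two reaction functions simultaneously: (1 − (−1/3)(−1/3))q_{West} = 181/6 − (1/3)·30, so (8/9)q_{West} = 121/6 and q_{West} = 22.6875.
Then q_{North} = 30 − (1/3)·22.6875 = 22.4375.
Total catch: 22.6875 + 22.4375 = 45.125.

45.125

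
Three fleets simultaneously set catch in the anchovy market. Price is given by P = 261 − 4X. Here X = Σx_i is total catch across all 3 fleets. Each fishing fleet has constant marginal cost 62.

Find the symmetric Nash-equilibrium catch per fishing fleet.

A representative fishing fleet's profit is π_i = x_i(261 − 4X) − 62x_i, with X = x_i + Σ_{j≠i} x_j.
First-order condition: 199 − 8x_i − 4Σ_{j≠i} x_j = 0.
Imposing symmetry (x_j = x for all j) turns Σ_{j≠i} x_j into 2x, so 199 = 16x and x = 12.4375.

12.4375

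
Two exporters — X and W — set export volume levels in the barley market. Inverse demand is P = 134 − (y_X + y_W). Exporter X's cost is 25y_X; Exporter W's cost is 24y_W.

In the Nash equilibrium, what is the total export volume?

Exporter X's profit: π = y_X(134 − (y_X + y_W)) − 25y_X.
∂π/∂y_X = 109 − 2y_X − y_W = 0, so y_X = 54.5 − 0.5y_W.
By the same steps for W: y_W = 55 − 0.5y_X.
Plugging y_W into X's best response: y_X = 54.5 − 0.5(55 − 0.5y_X) ⇒ 0.75y_X = 27, so y_X = 36.
Then y_W = 55 − 0.5·36 = 37.
Total export volume: 36 + 37 = 73.

73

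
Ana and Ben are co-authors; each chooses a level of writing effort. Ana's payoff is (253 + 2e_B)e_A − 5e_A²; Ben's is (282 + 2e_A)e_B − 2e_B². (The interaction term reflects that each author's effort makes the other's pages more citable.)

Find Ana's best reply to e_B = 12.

27.7

Expanding Ana's payoff: 253e_A + 2e_Be_A − 5e_A².
∂π/∂e_A = 253 + 2e_B − 10e_A = 0, so e_A = 25.3 + 0.2e_B.
At e_B = 12: e_A = 25.3 + 0.2·12 = 27.7.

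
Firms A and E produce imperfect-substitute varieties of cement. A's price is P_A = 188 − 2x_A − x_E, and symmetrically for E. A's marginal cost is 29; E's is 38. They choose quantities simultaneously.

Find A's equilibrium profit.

Firm A's profit: π = x_A(188 − 2x_A − x_E) − 29x_A.
∂π/∂x_A = 159 − 4x_A − x_E = 0 ⇒ x_A = 39.75 − 0.25x_E.
Similarly x_E = 37.5 − 0.25x_A.
Solving the two reaction functions simultaneously: (1 − (−0.25)(−0.25))x_A = 39.75 − 0.25·37.5, so 0.9375x_A = 30.375 and x_A = 32.4.
Then x_E = 37.5 − 0.25·32.4 = 29.4.
P_A = 188 − 2·32.4 − 29.4 = 93.8.
Profit = (93.8 − 29)·32.4 = 2099.52.

2099.52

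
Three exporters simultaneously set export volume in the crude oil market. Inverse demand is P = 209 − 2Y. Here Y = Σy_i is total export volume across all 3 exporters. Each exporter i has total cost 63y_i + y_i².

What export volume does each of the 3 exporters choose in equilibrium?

14.6

A representative exporter's profit is π_i = y_i(209 − 2Y) − 63y_i − y_i², with Y = y_i + Σ_{j≠i} y_j.
First-order condition: 146 − 6y_i − 2Σ_{j≠i} y_j = 0.
Imposing symmetry (y_j = y for all j) turns Σ_{j≠i} y_j into 2y, so 146 = 10y and y = 14.6.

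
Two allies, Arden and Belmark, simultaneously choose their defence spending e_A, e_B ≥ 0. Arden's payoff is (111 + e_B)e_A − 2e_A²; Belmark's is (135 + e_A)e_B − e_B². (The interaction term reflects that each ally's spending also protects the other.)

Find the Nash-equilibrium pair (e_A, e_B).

Expanding Arden's payoff: 111e_A + e_Be_A − 2e_A².
∂π/∂e_A = 111 + e_B − 4e_A = 0, so e_A = 27.75 + 0.25e_B.
Likewise for Belmark: e_B = 67.5 + 0.5e_A.
Solving the two reaction functions simultaneously: (1 − (0.25)(0.5))e_A = 27.75 + 0.25·67.5, so 0.875e_A = 44.625 and e_A = 51.
Then e_B = 67.5 + 0.5·51 = 93.

51, 93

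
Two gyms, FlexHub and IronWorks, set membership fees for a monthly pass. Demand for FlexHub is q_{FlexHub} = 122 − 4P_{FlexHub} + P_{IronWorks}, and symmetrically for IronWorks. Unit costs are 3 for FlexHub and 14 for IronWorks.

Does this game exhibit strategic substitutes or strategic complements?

FlexHub's profit: π = (P_{FlexHub} − 3)(122 − 4P_{FlexHub} + P_{IronWorks}).
∂π/∂P_{FlexHub} = 134 − 8P_{FlexHub} + P_{IronWorks} = 0 ⇒ P_{FlexHub} = 16.75 + 0.125P_{IronWorks}.
The best-response slope dP_{FlexHub}/dP_{IronWorks} = 0.125 > 0: the reaction function is upward-sloping, so the choices are strategic complements.

strategic complements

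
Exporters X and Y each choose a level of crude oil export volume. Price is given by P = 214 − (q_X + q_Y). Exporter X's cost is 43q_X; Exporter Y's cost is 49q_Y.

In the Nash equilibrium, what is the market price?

Exporter X's profit: π = q_X(214 − (q_X + q_Y)) − 43q_X.
∂π/∂q_X = 171 − 2q_X − q_Y = 0, so q_X = 85.5 − 0.5q_Y.
By the same steps for Y: q_Y = 82.5 − 0.5q_X.
Plugging q_Y into X's best response: q_X = 85.5 − 0.5(82.5 − 0.5q_X) ⇒ 0.75q_X = 44.25, so q_X = 59.
Then q_Y = 82.5 − 0.5·59 = 53.
Equilibrium price: P = 214 − 112 = 102.

102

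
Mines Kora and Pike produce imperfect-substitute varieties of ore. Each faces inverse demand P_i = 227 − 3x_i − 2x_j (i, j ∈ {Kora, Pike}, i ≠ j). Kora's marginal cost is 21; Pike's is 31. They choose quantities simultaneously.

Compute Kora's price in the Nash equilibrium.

100.125

Mine Kora's profit: π = x_{Kora}(227 − 3x_{Kora} − 2x_{Pike}) − 21x_{Kora}.
∂π/∂x_{Kora} = 206 − 6x_{Kora} − 2x_{Pike} = 0 ⇒ x_{Kora} = 103/3 − (1/3)x_{Pike}.
Similarly x_{Pike} = 98/3 − (1/3)x_{Kora}.
Solving the two reaction functions simultaneously: (1 − (−1/3)(−1/3))x_{Kora} = 103/3 − (1/3)·(98/3), so (8/9)x_{Kora} = 211/9 and x_{Kora} = 26.375.
Then x_{Pike} = 98/3 − (1/3)·26.375 = 23.875.
P_{Kora} = 227 − 3·26.375 − 2·23.875 = 100.125.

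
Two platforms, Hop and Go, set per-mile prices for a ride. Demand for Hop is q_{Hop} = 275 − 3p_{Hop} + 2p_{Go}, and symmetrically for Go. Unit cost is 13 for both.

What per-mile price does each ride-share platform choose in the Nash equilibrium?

Hop's profit: π = (p_{Hop} − 13)(275 − 3p_{Hop} + 2p_{Go}).
∂π/∂p_{Hop} = 314 − 6p_{Hop} + 2p_{Go} = 0 ⇒ p_{Hop} = 157/3 + (1/3)p_{Go}.
Setting p_{Hop} = p_{Go} in the reaction function: p_{Hop} = 157/3 + (1/3)p_{Hop}, so p_{Hop} = (157/3) / (2/3) = 78.5.

78.5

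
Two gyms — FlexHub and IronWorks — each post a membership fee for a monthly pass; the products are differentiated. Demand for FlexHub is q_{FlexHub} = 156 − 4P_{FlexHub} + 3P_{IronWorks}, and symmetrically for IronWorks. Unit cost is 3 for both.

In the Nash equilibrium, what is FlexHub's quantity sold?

FlexHub's profit: π = (P_{FlexHub} − 3)(156 − 4P_{FlexHub} + 3P_{IronWorks}).
∂π/∂P_{FlexHub} = 168 − 8P_{FlexHub} + 3P_{IronWorks} = 0 ⇒ P_{FlexHub} = 21 + 0.375P_{IronWorks}.
By symmetry P_{IronWorks} = P_{FlexHub}; substituting into the reaction function, 0.625P_{FlexHub} = 21 and P_{FlexHub} = 33.6.
q_{FlexHub} = 156 − 4·33.6 + 3·33.6 = 122.4.

122.4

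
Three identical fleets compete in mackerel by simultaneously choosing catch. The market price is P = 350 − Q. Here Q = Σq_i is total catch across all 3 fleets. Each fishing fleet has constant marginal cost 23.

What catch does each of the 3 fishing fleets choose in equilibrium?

81.75

A representative fishing fleet's profit is π_i = q_i(350 − Q) − 23q_i, with Q = q_i + Σ_{j≠i} q_j.
First-order condition: 327 − 2q_i − Σ_{j≠i} q_j = 0.
Imposing symmetry (q_j = q for all j) turns Σ_{j≠i} q_j into 2q, so 327 = 4q and q = 81.75.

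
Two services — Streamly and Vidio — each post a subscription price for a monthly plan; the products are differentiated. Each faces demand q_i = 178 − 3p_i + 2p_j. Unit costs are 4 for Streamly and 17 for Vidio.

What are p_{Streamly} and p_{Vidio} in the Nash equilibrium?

Streamly's profit: π = (p_{Streamly} − 4)(178 − 3p_{Streamly} + 2p_{Vidio}).
∂π/∂p_{Streamly} = 190 − 6p_{Streamly} + 2p_{Vidio} = 0 ⇒ p_{Streamly} = 95/3 + (1/3)p_{Vidio}.
Similarly p_{Vidio} = 229/6 + (1/3)p_{Streamly}.
Solving the two reaction functions simultaneously: (1 − (1/3)(1/3))p_{Streamly} = 95/3 + (1/3)·(229/6), so (8/9)p_{Streamly} = 799/18 and p_{Streamly} = 49.9375.
Then p_{Vidio} = 229/6 + (1/3)·49.9375 = 54.8125.

49.9375, 54.8125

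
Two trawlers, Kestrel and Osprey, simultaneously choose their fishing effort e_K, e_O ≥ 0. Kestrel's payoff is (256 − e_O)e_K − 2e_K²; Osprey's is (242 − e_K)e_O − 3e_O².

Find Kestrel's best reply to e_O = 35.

55.25

Expanding Kestrel's payoff: 256e_K − e_Oe_K − 2e_K².
∂π/∂e_K = 256 − e_O − 4e_K = 0, so e_K = 64 − 0.25e_O.
At e_O = 35: e_K = 64 − 0.25·35 = 55.25.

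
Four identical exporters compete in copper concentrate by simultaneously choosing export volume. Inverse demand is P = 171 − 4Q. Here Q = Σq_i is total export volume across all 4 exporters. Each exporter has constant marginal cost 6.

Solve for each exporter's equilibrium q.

8.25

A representative exporter's profit is π_i = q_i(171 − 4Q) − 6q_i, with Q = q_i + Σ_{j≠i} q_j.
First-order condition: 165 − 8q_i − 4Σ_{j≠i} q_j = 0.
In a symmetric equilibrium every exporter chooses the same q, so Σ_{j≠i} q_j = 3q. The condition becomes 165 − 20q = 0, giving q = 165/20 = 8.25.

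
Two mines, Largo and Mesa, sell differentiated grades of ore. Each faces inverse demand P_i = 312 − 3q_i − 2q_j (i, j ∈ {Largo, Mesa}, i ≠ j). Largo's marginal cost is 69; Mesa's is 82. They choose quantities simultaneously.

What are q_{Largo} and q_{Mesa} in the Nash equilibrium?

Mine Largo's profit: π = q_{Largo}(312 − 3q_{Largo} − 2q_{Mesa}) − 69q_{Largo}.
∂π/∂q_{Largo} = 243 − 6q_{Largo} − 2q_{Mesa} = 0 ⇒ q_{Largo} = 40.5 − (1/3)q_{Mesa}.
Similarly q_{Mesa} = 115/3 − (1/3)q_{Largo}.
Plugging q_{Mesa} into Largo's best response: q_{Largo} = 40.5 − (1/3)(115/3 − (1/3)q_{Largo}) ⇒ (8/9)q_{Largo} = 499/18, so q_{Largo} = 31.1875.
Then q_{Mesa} = 115/3 − (1/3)·31.1875 = 27.9375.

31.1875, 27.9375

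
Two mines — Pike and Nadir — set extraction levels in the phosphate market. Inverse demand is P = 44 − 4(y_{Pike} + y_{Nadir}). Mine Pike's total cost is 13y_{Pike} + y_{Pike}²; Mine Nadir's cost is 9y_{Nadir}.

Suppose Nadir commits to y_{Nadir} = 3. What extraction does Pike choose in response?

1.9

Mine Pike's profit: π = y_{Pike}(44 − 4(y_{Pike} + y_{Nadir})) − 13y_{Pike} − y_{Pike}².
∂π/∂y_{Pike} = 31 − 10y_{Pike} − 4y_{Nadir} = 0, so y_{Pike} = 3.1 − 0.4y_{Nadir}.
At y_{Nadir} = 3: y_{Pike} = 3.1 − 0.4·3 = 1.9.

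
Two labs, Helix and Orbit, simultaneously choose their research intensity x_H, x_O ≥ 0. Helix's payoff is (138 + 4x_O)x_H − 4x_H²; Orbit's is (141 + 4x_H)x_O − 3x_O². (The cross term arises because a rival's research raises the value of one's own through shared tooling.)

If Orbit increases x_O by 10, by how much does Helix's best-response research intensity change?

Expanding Helix's payoff: 138x_H + 4x_Ox_H − 4x_H².
∂π/∂x_H = 138 + 4x_O − 8x_H = 0, so x_H = 17.25 + 0.5x_O.
The reaction-function slope is 0.5, so a 10-unit rise in x_O moves x_H by 0.5 × 10 = 5. Helix's best response rises — the actions are strategic complements.

5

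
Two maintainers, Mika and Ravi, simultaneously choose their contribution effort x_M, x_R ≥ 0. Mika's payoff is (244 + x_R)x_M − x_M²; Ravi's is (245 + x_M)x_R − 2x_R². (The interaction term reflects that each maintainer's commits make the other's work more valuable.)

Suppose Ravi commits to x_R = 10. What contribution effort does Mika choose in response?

Expanding Mika's payoff: 244x_M + x_Rx_M − x_M².
∂π/∂x_M = 244 + x_R − 2x_M = 0, so x_M = 122 + 0.5x_R.
At x_R = 10: x_M = 122 + 0.5·10 = 127.

127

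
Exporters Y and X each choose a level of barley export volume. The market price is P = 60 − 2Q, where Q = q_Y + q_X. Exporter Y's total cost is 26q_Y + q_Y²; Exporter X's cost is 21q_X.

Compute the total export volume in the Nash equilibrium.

11.2

Exporter Y's profit: π = q_Y(60 − 2(q_Y + q_X)) − 26q_Y − q_Y².
∂π/∂q_Y = 34 − 6q_Y − 2q_X = 0, so q_Y = 17/3 − (1/3)q_X.
For X: ∂π/∂q_X = 39 − 4q_X − 2q_Y = 0 ⇒ q_X = 9.75 − 0.5q_Y.
Plugging q_X into Y's best response: q_Y = 17/3 − (1/3)(9.75 − 0.5q_Y) ⇒ (5/6)q_Y = 29/12, so q_Y = 2.9.
Then q_X = 9.75 − 0.5·2.9 = 8.3.
Total export volume: 2.9 + 8.3 = 11.2.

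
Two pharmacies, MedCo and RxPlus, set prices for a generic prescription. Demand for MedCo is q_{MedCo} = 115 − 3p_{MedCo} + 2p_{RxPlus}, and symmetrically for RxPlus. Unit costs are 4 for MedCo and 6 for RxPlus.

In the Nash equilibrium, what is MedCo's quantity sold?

84.375

MedCo's profit: π = (p_{MedCo} − 4)(115 − 3p_{MedCo} + 2p_{RxPlus}).
∂π/∂p_{MedCo} = 127 − 6p_{MedCo} + 2p_{RxPlus} = 0 ⇒ p_{MedCo} = 127/6 + (1/3)p_{RxPlus}.
Similarly p_{RxPlus} = 133/6 + (1/3)p_{MedCo}.
Substituting the second reaction function into the first: p_{MedCo} = 127/6 + (1/3)(133/6 + (1/3)p_{MedCo}), which gives (8/9)p_{MedCo} = 257/9 ⇒ p_{MedCo} = 32.125.
Then p_{RxPlus} = 133/6 + (1/3)·32.125 = 32.875.
q_{MedCo} = 115 − 3·32.125 + 2·32.875 = 84.375.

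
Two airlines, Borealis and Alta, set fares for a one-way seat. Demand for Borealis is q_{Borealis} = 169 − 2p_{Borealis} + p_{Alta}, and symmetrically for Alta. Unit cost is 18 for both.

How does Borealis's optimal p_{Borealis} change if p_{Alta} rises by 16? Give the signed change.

Borealis's profit: π = (p_{Borealis} − 18)(169 − 2p_{Borealis} + p_{Alta}).
∂π/∂p_{Borealis} = 205 − 4p_{Borealis} + p_{Alta} = 0 ⇒ p_{Borealis} = 51.25 + 0.25p_{Alta}.
The reaction-function slope is 0.25, so a 16-unit rise in p_{Alta} moves p_{Borealis} by 0.25 × 16 = 4. Borealis's best response rises — the actions are strategic complements.

4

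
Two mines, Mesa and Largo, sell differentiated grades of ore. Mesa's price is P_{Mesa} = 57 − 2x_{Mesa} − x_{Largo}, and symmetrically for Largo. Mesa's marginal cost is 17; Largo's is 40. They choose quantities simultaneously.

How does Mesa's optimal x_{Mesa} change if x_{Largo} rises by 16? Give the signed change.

Mine Mesa's profit: π = x_{Mesa}(57 − 2x_{Mesa} − x_{Largo}) − 17x_{Mesa}.
∂π/∂x_{Mesa} = 40 − 4x_{Mesa} − x_{Largo} = 0 ⇒ x_{Mesa} = 10 − 0.25x_{Largo}.
The reaction-function slope is −0.25, so a 16-unit rise in x_{Largo} moves x_{Mesa} by −0.25 × 16 = −4. Mesa's best response falls — the actions are strategic substitutes.

-4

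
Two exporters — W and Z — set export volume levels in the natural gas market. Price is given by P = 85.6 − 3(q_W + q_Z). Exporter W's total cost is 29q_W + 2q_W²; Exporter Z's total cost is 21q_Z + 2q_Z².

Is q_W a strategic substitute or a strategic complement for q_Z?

Exporter W's profit: π = q_W(85.6 − 3(q_W + q_Z)) − 29q_W − 2q_W².
∂π/∂q_W = 56.6 − 10q_W − 3q_Z = 0, so q_W = 5.66 − 0.3q_Z.
The best-response slope dq_W/dq_Z = −0.3 < 0: the reaction function is downward-sloping, so the choices are strategic substitutes.

strategic substitutes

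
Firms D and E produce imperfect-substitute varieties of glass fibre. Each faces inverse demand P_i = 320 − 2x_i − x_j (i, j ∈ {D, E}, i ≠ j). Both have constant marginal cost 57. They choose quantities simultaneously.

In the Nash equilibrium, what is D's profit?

Firm D's profit: π = x_D(320 − 2x_D − x_E) − 57x_D.
∂π/∂x_D = 263 − 4x_D − x_E = 0 ⇒ x_D = 65.75 − 0.25x_E.
Setting x_D = x_E in the reaction function: x_D = 65.75 − 0.25x_D, so x_D = 65.75 / 1.25 = 52.6.
P_D = 320 − 2·52.6 − 52.6 = 162.2.
Profit = (162.2 − 57)·52.6 = 5533.52.

5533.52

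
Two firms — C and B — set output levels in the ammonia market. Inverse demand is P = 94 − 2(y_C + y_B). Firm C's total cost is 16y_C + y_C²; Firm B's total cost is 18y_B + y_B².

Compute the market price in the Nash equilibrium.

Firm C's profit: π = y_C(94 − 2(y_C + y_B)) − 16y_C − y_C².
∂π/∂y_C = 78 − 6y_C − 2y_B = 0, so y_C = 13 − (1/3)y_B.
By the same steps for B: y_B = 38/3 − (1/3)y_C.
Solving the two reaction functions simultaneously: (1 − (−1/3)(−1/3))y_C = 13 − (1/3)·(38/3), so (8/9)y_C = 79/9 and y_C = 9.875.
Then y_B = 38/3 − (1/3)·9.875 = 9.375.
Equilibrium price: P = 94 − 2·19.25 = 55.5.

55.5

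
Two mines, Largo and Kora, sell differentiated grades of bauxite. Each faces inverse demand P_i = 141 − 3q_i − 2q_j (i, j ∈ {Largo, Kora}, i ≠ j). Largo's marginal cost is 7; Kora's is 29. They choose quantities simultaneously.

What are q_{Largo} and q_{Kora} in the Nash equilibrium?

18.125, 12.625

Mine Largo's profit: π = q_{Largo}(141 − 3q_{Largo} − 2q_{Kora}) − 7q_{Largo}.
∂π/∂q_{Largo} = 134 − 6q_{Largo} − 2q_{Kora} = 0 ⇒ q_{Largo} = 67/3 − (1/3)q_{Kora}.
Similarly q_{Kora} = 56/3 − (1/3)q_{Largo}.
Solving the two reaction functions simultaneously: (1 − (−1/3)(−1/3))q_{Largo} = 67/3 − (1/3)·(56/3), so (8/9)q_{Largo} = 145/9 and q_{Largo} = 18.125.
Then q_{Kora} = 56/3 − (1/3)·18.125 = 12.625.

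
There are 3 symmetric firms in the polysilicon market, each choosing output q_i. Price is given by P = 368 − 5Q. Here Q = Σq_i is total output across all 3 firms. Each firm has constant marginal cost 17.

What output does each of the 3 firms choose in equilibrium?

A representative firm's profit is π_i = q_i(368 − 5Q) − 17q_i, with Q = q_i + Σ_{j≠i} q_j.
First-order condition: 351 − 10q_i − 5Σ_{j≠i} q_j = 0.
Imposing symmetry (q_j = q for all j) turns Σ_{j≠i} q_j into 2q, so 351 = 20q and q = 17.55.

17.55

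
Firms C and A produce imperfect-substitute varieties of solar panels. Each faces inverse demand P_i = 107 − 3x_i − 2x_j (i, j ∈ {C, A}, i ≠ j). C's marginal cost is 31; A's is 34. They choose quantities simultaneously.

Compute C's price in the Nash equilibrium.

60.0625

Firm C's profit: π = x_C(107 − 3x_C − 2x_A) − 31x_C.
∂π/∂x_C = 76 − 6x_C − 2x_A = 0 ⇒ x_C = 38/3 − (1/3)x_A.
Similarly x_A = 73/6 − (1/3)x_C.
Solving the two reaction functions simultaneously: (1 − (−1/3)(−1/3))x_C = 38/3 − (1/3)·(73/6), so (8/9)x_C = 155/18 and x_C = 9.6875.
Then x_A = 73/6 − (1/3)·9.6875 = 8.9375.
P_C = 107 − 3·9.6875 − 2·8.9375 = 60.0625.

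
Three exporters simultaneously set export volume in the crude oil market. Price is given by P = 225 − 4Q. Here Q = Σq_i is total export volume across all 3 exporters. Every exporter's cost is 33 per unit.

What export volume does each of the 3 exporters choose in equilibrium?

A representative exporter's profit is π_i = q_i(225 − 4Q) − 33q_i, with Q = q_i + Σ_{j≠i} q_j.
First-order condition: 192 − 8q_i − 4Σ_{j≠i} q_j = 0.
With identical exporters, set every q_j = q: then 192 − 8q − 8q = 0, i.e. q = 192/16 = 12.

12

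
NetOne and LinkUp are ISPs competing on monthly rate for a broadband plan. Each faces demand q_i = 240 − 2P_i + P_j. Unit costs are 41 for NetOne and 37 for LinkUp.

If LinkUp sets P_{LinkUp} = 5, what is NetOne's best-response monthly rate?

81.75

NetOne's profit: π = (P_{NetOne} − 41)(240 − 2P_{NetOne} + P_{LinkUp}).
∂π/∂P_{NetOne} = 322 − 4P_{NetOne} + P_{LinkUp} = 0 ⇒ P_{NetOne} = 80.5 + 0.25P_{LinkUp}.
At P_{LinkUp} = 5: P_{NetOne} = 80.5 + 0.25·5 = 81.75.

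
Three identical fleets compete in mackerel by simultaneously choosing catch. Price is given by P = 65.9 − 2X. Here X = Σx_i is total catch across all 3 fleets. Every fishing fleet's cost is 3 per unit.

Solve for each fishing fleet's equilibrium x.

A representative fishing fleet's profit is π_i = x_i(65.9 − 2X) − 3x_i, with X = x_i + Σ_{j≠i} x_j.
First-order condition: 62.9 − 4x_i − 2Σ_{j≠i} x_j = 0.
Imposing symmetry (x_j = x for all j) turns Σ_{j≠i} x_j into 2x, so 62.9 = 8x and x = 7.8625.

7.8625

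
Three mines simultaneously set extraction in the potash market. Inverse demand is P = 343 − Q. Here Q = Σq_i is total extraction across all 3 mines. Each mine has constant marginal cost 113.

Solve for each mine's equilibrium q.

57.5

A representative mine's profit is π_i = q_i(343 − Q) − 113q_i, with Q = q_i + Σ_{j≠i} q_j.
First-order condition: 230 − 2q_i − Σ_{j≠i} q_j = 0.
With identical mines, set every q_j = q: then 230 − 2q − 2q = 0, i.e. q = 230/4 = 57.5.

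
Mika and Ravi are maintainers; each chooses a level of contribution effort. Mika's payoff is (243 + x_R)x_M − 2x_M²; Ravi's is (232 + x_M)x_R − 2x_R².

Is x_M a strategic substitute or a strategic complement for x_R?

Expanding Mika's payoff: 243x_M + x_Rx_M − 2x_M².
∂π/∂x_M = 243 + x_R − 4x_M = 0, so x_M = 60.75 + 0.25x_R.
The best-response slope dx_M/dx_R = 0.25 > 0: the reaction function is upward-sloping, so the choices are strategic complements.

strategic complements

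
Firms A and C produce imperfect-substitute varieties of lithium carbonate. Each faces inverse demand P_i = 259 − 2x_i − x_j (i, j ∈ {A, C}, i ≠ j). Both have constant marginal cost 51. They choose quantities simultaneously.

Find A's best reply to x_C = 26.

Firm A's profit: π = x_A(259 − 2x_A − x_C) − 51x_A.
∂π/∂x_A = 208 − 4x_A − x_C = 0 ⇒ x_A = 52 − 0.25x_C.
At x_C = 26: x_A = 52 − 0.25·26 = 45.5.

45.5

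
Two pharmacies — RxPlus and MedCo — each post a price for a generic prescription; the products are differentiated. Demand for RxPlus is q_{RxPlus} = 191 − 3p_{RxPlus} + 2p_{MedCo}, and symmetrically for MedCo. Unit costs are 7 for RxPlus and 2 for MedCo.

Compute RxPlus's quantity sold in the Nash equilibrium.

135.1875

RxPlus's profit: π = (p_{RxPlus} − 7)(191 − 3p_{RxPlus} + 2p_{MedCo}).
∂π/∂p_{RxPlus} = 212 − 6p_{RxPlus} + 2p_{MedCo} = 0 ⇒ p_{RxPlus} = 106/3 + (1/3)p_{MedCo}.
Similarly p_{MedCo} = 197/6 + (1/3)p_{RxPlus}.
Substituting the second reaction function into the first: p_{RxPlus} = 106/3 + (1/3)(197/6 + (1/3)p_{RxPlus}), which gives (8/9)p_{RxPlus} = 833/18 ⇒ p_{RxPlus} = 52.0625.
Then p_{MedCo} = 197/6 + (1/3)·52.0625 = 50.1875.
q_{RxPlus} = 191 − 3·52.0625 + 2·50.1875 = 135.1875.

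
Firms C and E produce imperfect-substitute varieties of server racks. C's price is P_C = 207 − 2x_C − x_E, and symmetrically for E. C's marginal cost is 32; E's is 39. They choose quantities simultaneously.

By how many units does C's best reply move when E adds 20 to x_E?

-5

Firm C's profit: π = x_C(207 − 2x_C − x_E) − 32x_C.
∂π/∂x_C = 175 − 4x_C − x_E = 0 ⇒ x_C = 43.75 − 0.25x_E.
The reaction-function slope is −0.25, so a 20-unit rise in x_E moves x_C by −0.25 × 20 = −5. C's best response falls — the actions are strategic substitutes.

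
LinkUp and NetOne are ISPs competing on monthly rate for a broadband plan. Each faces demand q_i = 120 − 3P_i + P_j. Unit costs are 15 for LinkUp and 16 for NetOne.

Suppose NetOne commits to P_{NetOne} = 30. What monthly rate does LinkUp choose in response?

32.5

LinkUp's profit: π = (P_{LinkUp} − 15)(120 − 3P_{LinkUp} + P_{NetOne}).
∂π/∂P_{LinkUp} = 165 − 6P_{LinkUp} + P_{NetOne} = 0 ⇒ P_{LinkUp} = 27.5 + (1/6)P_{NetOne}.
At P_{NetOne} = 30: P_{LinkUp} = 27.5 + (1/6)·30 = 32.5.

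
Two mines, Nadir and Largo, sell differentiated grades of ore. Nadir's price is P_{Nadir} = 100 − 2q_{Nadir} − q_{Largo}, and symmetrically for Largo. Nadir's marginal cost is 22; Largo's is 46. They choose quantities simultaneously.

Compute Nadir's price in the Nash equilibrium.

Mine Nadir's profit: π = q_{Nadir}(100 − 2q_{Nadir} − q_{Largo}) − 22q_{Nadir}.
∂π/∂q_{Nadir} = 78 − 4q_{Nadir} − q_{Largo} = 0 ⇒ q_{Nadir} = 19.5 − 0.25q_{Largo}.
Similarly q_{Largo} = 13.5 − 0.25q_{Nadir}.
Substituting the second reaction function into the first: q_{Nadir} = 19.5 − 0.25(13.5 − 0.25q_{Nadir}), which gives 0.9375q_{Nadir} = 16.125 ⇒ q_{Nadir} = 17.2.
Then q_{Largo} = 13.5 − 0.25·17.2 = 9.2.
P_{Nadir} = 100 − 2·17.2 − 9.2 = 56.4.

56.4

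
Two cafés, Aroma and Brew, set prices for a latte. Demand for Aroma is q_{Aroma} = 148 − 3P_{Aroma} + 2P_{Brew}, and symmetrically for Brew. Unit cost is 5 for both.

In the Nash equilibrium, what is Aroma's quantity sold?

107.25

Aroma's profit: π = (P_{Aroma} − 5)(148 − 3P_{Aroma} + 2P_{Brew}).
∂π/∂P_{Aroma} = 163 − 6P_{Aroma} + 2P_{Brew} = 0 ⇒ P_{Aroma} = 163/6 + (1/3)P_{Brew}.
By symmetry P_{Brew} = P_{Aroma}; substituting into the reaction function, (2/3)P_{Aroma} = 163/6 and P_{Aroma} = 40.75.
q_{Aroma} = 148 − 3·40.75 + 2·40.75 = 107.25.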